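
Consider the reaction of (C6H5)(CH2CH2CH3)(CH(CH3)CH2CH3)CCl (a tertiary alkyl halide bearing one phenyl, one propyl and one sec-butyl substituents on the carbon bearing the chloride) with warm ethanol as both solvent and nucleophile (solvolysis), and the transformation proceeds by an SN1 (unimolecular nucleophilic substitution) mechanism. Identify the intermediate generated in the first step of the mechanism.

tertiary carbocation

Step 1: Ionisation: the C–Cl σ-bond cleaves heterolytically; both bonding electrons depart with Cl⁻, leaving a tertiary carbocation at the α-carbon.
After step 1 the species present is a tertiary carbocation.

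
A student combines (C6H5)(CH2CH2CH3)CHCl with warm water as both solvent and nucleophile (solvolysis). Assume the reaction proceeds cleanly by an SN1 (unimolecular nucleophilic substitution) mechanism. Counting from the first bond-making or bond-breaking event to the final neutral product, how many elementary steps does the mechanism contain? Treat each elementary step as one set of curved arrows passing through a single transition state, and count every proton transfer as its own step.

Step 1: The C–Cl bond breaks with both electrons going to the chloride; Cl⁻ leaves and a secondary carbocation remains.
(No 1,2-shift: no single shift to an adjacent carbon would give a more stable cation.)
Step 2: H2O donates an oxygen lone pair into the empty p orbital of the cation, giving a protonated alcohol (an oxonium ion).
Step 3: Deprotonation of the oxonium oxygen by solvent water yields the neutral alcohol.
Total: 3 elementary steps.

3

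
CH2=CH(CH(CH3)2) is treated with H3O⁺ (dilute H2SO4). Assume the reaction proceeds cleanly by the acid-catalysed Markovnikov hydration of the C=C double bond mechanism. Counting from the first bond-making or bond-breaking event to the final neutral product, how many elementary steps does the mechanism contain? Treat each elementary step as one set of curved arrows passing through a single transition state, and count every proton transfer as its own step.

Step 1: Electrophilic addition begins with the π(C=C) electrons forming a bond to the proton of H3O⁺. Following Markovnikov's rule, the resulting cation is secondary. H2O is released.
Step 2: A 1,2-hydride shift from the adjacent isopropyl carbon moves the positive charge from the secondary centre to an adjacent carbon, generating a more stable tertiary carbocation.
Step 3: A lone pair on the oxygen of H2O attacks the carbocation, forming a C–O bond and an oxonium ion (a protonated alcohol).
Step 4: Deprotonation of the oxonium ion by a water molecule delivers the neutral alcohol and regenerates the acid catalyst.
Total: 4 elementary steps.

4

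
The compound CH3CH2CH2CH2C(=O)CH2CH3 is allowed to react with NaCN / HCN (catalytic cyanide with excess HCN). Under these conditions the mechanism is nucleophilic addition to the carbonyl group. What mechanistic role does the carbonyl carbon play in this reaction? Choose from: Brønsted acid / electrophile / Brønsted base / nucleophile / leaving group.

Step 1: A lone pair / filled orbital on CN⁻ attacks the electrophilic carbonyl carbon; the π(C=O) electrons shift onto oxygen, producing a tetrahedral alkoxide intermediate.
The carbonyl carbon accepts an electron pair into an empty or π* orbital — it is the electrophile.

electrophile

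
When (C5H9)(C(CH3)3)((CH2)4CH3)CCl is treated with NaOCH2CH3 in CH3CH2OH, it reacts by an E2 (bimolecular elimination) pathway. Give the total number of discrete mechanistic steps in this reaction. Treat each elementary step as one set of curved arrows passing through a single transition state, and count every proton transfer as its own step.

1

Step 1: In one step, CH3CH2O⁻ pulls off a β-proton, the C–Cl bond cleaves, and a C=C double bond forms between the α- and β-carbons (E2, anti elimination).
Total: 1 elementary step.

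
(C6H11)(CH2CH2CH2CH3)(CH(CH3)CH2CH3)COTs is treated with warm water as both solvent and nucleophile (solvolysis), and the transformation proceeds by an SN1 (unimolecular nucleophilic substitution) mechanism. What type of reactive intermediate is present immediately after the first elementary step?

Step 1: Rate-determining heterolysis of the C–O bond gives TsO⁻ and a tertiary carbocation.
After step 1 the species present is a tertiary carbocation.

tertiary carbocation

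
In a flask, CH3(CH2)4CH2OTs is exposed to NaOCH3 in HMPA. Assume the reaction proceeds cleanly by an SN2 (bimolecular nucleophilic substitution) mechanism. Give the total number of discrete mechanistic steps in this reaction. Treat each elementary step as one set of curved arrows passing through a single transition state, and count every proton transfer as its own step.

1

Step 1: The methoxide nucleophile donates a lone pair from O to the α-carbon in a backside attack; simultaneously the C–O σ-bond breaks and both of its electrons leave with TsO⁻. One concerted step with inversion of configuration.
Total: 1 elementary step.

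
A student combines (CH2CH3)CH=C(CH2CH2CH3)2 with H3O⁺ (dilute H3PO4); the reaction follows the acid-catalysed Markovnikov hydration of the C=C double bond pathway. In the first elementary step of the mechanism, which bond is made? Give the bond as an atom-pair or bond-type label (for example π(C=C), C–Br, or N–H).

Step 1: Electrophilic addition begins with the π(C=C) electrons forming a bond to the proton of H3O⁺. Following Markovnikov's rule, the resulting cation is tertiary. H2O is released.
The bond formed in this step is the C–H bond.

C–H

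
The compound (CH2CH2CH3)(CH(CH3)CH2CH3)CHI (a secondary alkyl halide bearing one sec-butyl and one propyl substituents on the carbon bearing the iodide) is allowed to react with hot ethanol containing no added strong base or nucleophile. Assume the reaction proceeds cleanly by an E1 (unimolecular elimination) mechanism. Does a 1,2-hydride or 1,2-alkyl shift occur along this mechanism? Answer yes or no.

The first-formed carbocation is secondary.
The adjacent sec-butyl carbon already bears 2 other carbon substituents and has a hydrogen to migrate; after a 1,2-hydride shift from that carbon the positive charge sits on a tertiary centre.
Tertiary is more stable than secondary, so the shift occurs.

yes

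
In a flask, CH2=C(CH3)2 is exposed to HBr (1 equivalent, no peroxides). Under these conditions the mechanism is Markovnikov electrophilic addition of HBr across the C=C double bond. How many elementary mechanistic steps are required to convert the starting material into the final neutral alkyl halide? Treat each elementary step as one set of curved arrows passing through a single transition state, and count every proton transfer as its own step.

2

Step 1: The π electrons of the C=C bond attack a proton of HBr; Markovnikov addition places the new C–H on the less-substituted alkene carbon, so the positive charge ends up on the more-substituted carbon — a tertiary carbocation. The H–Br bond breaks heterolytically, releasing Br⁻.
(No 1,2-shift: no single shift to an adjacent carbon would give a more stable cation.)
Step 2: Br⁻ captures the cation: a lone pair on Br⁻ fills the empty p orbital, producing the alkyl halide product.
Total: 2 elementary steps.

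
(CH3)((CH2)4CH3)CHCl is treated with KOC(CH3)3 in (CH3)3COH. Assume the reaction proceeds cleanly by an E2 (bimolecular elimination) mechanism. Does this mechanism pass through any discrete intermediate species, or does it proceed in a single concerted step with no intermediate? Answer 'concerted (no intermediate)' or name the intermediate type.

The strong base (CH3)3CO⁻ removes a β-hydrogen; in the same concerted event the electrons of the breaking C–H bond form the new π(C=C) bond and the C–Cl σ-bond breaks, expelling Cl⁻. Anti-periplanar geometry; one transition state.
All bond changes occur in one transition state; no discrete intermediate is formed.

concerted (no intermediate)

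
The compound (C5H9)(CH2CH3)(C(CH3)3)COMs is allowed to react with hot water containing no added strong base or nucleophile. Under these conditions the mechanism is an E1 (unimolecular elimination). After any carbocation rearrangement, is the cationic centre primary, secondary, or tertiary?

tertiary

Step 1: The C–O bond breaks with both electrons going to the mesylate; MsO⁻ leaves and a tertiary carbocation remains.
No single 1,2-shift to an adjacent carbon would give a more-substituted cation, so no rearrangement occurs.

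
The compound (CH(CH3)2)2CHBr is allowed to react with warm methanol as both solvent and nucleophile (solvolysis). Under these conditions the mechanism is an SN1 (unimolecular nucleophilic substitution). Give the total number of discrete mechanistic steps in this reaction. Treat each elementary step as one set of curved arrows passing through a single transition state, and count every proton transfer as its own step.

4

Step 1: Unassisted departure of Br⁻ (taking the C–Br bonding pair) generates a secondary carbocation.
Step 2: A 1,2-hydride shift from the adjacent isopropyl carbon moves the positive charge from the secondary centre to an adjacent carbon, generating a more stable tertiary carbocation.
Step 3: A lone pair on the oxygen of CH3OH attacks the carbocation, forming a new C–O σ-bond and an oxonium ion.
Step 4: Proton transfer from the O–H of the oxonium ion to a solvent molecule delivers the neutral ether.
Total: 4 elementary steps.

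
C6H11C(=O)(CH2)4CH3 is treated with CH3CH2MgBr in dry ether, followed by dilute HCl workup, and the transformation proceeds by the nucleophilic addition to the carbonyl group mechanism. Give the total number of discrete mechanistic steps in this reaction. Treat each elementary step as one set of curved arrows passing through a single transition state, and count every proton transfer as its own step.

Step 1: the carbanion-like carbon of CH3CH2MgBr attacks the sp² carbonyl carbon; the C=O π bond breaks and the electrons end up as a lone pair on the alkoxide oxygen of the tetrahedral intermediate.
Step 2: Protonation of the alkoxide by dilute HCl workup furnishes an alcohol.
Total: 2 elementary steps.

2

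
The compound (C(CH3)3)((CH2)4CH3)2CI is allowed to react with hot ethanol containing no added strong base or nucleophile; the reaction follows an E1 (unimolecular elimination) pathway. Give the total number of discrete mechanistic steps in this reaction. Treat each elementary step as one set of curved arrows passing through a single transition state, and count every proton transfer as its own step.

2

Step 1: Ionisation: the C–I σ-bond cleaves heterolytically; both bonding electrons depart with I⁻, leaving a tertiary carbocation at the α-carbon.
(No 1,2-shift: no single shift to an adjacent carbon would give a more stable cation.)
Step 2: Loss of a β-proton to an ethanol molecule of the solvent: the C–H bonding pair collapses toward the cationic carbon to form the C=C π bond, yielding the alkene.
Total: 2 elementary steps.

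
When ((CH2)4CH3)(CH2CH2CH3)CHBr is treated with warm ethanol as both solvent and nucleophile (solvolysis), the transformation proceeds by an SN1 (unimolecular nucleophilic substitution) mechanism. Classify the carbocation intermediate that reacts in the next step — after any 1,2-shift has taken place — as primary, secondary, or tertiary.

Step 1: Rate-determining heterolysis of the C–Br bond gives Br⁻ and a secondary carbocation.
No single 1,2-shift to an adjacent carbon would give a more-substituted cation, so no rearrangement occurs.

secondary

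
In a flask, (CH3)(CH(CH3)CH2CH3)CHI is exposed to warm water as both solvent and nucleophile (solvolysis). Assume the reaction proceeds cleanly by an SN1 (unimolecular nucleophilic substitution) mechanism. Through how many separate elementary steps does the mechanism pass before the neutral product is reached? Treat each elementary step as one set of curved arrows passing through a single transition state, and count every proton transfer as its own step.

Step 1: The C–I bond breaks with both electrons going to the iodide; I⁻ leaves and a secondary carbocation remains.
Step 2: A 1,2-hydride shift from the adjacent sec-butyl carbon moves the positive charge from the secondary centre to an adjacent carbon, generating a more stable tertiary carbocation.
Step 3: Nucleophilic capture: the oxygen of H2O bonds to the cationic carbon, producing an oxonium-ion intermediate.
Step 4: Proton transfer from the O–H of the oxonium ion to a solvent molecule delivers the neutral alcohol.
Total: 4 elementary steps.

4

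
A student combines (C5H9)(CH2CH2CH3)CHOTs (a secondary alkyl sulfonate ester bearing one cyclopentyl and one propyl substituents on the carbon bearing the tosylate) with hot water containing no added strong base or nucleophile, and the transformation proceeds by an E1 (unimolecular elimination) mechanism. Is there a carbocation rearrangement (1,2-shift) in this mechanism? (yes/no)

yes

The first-formed carbocation is secondary.
The adjacent cyclopentyl carbon already bears 2 other carbon substituents and has a hydrogen to migrate; after a 1,2-hydride shift from that carbon the positive charge sits on a tertiary centre.
Tertiary is more stable than secondary, so the shift occurs.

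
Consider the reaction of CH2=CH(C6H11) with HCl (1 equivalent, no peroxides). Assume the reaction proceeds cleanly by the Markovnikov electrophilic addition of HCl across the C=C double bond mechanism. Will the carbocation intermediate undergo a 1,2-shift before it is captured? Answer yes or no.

yes

The first-formed carbocation is secondary.
The adjacent cyclohexyl carbon already bears 2 other carbon substituents and has a hydrogen to migrate; after a 1,2-hydride shift from that carbon the positive charge sits on a tertiary centre.
Tertiary is more stable than secondary, so the shift occurs.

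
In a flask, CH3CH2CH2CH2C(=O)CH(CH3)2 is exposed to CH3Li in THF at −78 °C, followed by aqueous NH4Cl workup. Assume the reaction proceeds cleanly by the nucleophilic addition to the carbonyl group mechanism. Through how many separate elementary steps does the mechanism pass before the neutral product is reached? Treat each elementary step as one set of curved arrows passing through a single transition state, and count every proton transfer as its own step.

Step 1: Nucleophilic addition: the carbanion-like carbon of CH3Li adds to the carbonyl carbon, pushing the π(C=O) electron pair onto oxygen and giving a tetrahedral alkoxide.
Step 2: On aqueous NH4Cl workup the alkoxide oxygen is protonated, giving an alcohol.
Total: 2 elementary steps.

2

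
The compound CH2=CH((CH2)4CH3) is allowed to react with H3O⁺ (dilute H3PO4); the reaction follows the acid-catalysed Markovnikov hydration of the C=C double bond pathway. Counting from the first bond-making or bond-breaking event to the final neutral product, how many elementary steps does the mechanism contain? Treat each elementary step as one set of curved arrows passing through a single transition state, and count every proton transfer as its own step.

3

Step 1: Protonation of the alkene by H3O⁺: the π bond acts as the nucleophile and picks up H⁺, giving the more stable (Markovnikov) secondary carbocation. H2O is released.
(No 1,2-shift: no single shift to an adjacent carbon would give a more stable cation.)
Step 2: Nucleophilic capture of the cation by H2O produces the protonated alcohol (an oxonium ion).
Step 3: Proton transfer from the O–H of the oxonium ion to H2O completes the catalytic cycle and yields the alcohol.
Total: 3 elementary steps.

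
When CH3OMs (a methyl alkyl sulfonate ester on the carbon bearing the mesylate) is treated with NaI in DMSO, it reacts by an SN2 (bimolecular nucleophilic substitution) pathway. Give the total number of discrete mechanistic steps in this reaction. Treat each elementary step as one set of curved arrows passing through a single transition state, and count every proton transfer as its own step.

1

Step 1: The iodide nucleophile donates a lone pair from I to the α-carbon in a backside attack; simultaneously the C–O σ-bond breaks and both of its electrons leave with MsO⁻. One concerted step with inversion of configuration.
Total: 1 elementary step.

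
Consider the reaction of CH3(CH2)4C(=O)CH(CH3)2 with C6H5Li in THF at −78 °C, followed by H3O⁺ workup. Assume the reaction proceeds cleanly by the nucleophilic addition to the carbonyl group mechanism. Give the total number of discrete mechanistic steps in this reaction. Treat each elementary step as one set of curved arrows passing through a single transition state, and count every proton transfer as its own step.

2

Step 1: A lone pair / filled orbital on the carbanion-like carbon of C6H5Li attacks the electrophilic carbonyl carbon; the π(C=O) electrons shift onto oxygen, producing a tetrahedral alkoxide intermediate.
Step 2: On H3O⁺ workup the alkoxide oxygen is protonated, giving an alcohol.
Total: 2 elementary steps.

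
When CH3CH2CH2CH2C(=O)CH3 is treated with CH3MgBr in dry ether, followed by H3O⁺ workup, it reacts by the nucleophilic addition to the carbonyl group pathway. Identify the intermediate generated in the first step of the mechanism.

Step 1: Nucleophilic addition: the carbanion-like carbon of CH3MgBr adds to the carbonyl carbon, pushing the π(C=O) electron pair onto oxygen and giving a tetrahedral alkoxide.
After step 1 the species present is a tetrahedral alkoxide intermediate.

tetrahedral alkoxide intermediate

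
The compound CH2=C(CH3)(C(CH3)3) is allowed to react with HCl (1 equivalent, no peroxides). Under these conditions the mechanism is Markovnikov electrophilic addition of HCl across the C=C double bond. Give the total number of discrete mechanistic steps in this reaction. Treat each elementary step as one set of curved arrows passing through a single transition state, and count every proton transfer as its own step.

2

Step 1: Protonation of the alkene by HCl: the π bond acts as the nucleophile and picks up H⁺, giving the more stable (Markovnikov) tertiary carbocation. The H–Cl bond breaks heterolytically, releasing Cl⁻.
(No 1,2-shift: no single shift to an adjacent carbon would give a more stable cation.)
Step 2: Cl⁻ captures the cation: a lone pair on Cl⁻ fills the empty p orbital, producing the alkyl halide product.
Total: 2 elementary steps.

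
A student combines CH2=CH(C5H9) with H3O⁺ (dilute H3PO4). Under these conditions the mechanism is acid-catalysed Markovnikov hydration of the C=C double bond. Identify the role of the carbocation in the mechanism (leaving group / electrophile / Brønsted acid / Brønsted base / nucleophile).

Step 3: Water acts as the nucleophile: an oxygen lone pair bonds to the cationic carbon, giving an oxonium-ion intermediate.
The carbocation accepts an electron pair into an empty or π* orbital — it is the electrophile.

electrophile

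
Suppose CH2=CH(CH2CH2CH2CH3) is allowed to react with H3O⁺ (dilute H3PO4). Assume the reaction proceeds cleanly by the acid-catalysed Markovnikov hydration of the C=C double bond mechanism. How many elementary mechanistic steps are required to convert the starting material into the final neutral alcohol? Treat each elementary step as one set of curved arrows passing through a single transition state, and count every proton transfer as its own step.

Step 1: Protonation of the alkene by H3O⁺: the π bond acts as the nucleophile and picks up H⁺, giving the more stable (Markovnikov) secondary carbocation. H2O is released.
(No 1,2-shift: no single shift to an adjacent carbon would give a more stable cation.)
Step 2: Water acts as the nucleophile: an oxygen lone pair bonds to the cationic carbon, giving an oxonium-ion intermediate.
Step 3: H2O removes a proton from the oxonium oxygen, regenerating H3O⁺ and giving the neutral alcohol.
Total: 3 elementary steps.

3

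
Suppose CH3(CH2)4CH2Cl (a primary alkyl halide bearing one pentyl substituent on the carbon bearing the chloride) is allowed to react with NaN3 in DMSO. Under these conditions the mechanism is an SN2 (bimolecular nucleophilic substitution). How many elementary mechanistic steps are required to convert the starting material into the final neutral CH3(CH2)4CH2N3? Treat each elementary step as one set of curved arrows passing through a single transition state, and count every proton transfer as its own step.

Step 1: The azide nucleophile donates a lone pair from N to the α-carbon in a backside attack; simultaneously the C–Cl σ-bond breaks and both of its electrons leave with Cl⁻. One concerted step with inversion of configuration.
Total: 1 elementary step.

1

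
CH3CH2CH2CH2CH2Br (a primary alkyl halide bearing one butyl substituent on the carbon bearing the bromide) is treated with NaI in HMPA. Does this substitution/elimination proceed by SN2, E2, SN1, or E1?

SN2

Conditions: a primary substrate with a strong nucleophile in the polar aprotic solvent HMPA.
These conditions are the textbook signature of the SN2 pathway.
An unhindered substrate with a strong nucleophile in a polar aprotic solvent favours one-step backside displacement.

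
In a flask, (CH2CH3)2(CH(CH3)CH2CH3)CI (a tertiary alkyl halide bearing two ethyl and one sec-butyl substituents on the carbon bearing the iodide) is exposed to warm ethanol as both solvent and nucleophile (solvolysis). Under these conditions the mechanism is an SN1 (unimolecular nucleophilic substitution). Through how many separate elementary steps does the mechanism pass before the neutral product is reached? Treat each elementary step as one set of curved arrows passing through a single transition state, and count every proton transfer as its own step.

3

Step 1: The C–I bond breaks with both electrons going to the iodide; I⁻ leaves and a tertiary carbocation remains.
(No 1,2-shift: no single shift to an adjacent carbon would give a more stable cation.)
Step 2: A lone pair on the oxygen of CH3CH2OH attacks the carbocation, forming a new C–O σ-bond and an oxonium ion.
Step 3: A second solvent molecule removes the proton on oxygen, giving the neutral ether product.
Total: 3 elementary steps.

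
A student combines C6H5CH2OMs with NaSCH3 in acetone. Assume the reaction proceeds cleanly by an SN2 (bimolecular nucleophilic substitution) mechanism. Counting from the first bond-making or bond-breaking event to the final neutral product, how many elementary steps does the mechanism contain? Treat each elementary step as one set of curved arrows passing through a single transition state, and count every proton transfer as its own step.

1

Step 1: CH3S⁻ attacks the back face of the α-carbon while MsO⁻ departs with the C–O bonding pair — a single concerted displacement through a pentacoordinate transition state.
Total: 1 elementary step.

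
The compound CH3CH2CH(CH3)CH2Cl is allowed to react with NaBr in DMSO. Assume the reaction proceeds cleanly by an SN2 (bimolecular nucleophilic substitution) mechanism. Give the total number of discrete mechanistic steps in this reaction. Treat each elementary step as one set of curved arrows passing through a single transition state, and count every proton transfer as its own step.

1

Step 1: Backside attack by Br⁻ on the carbon bearing the chloride: the new C–Br bond forms as the C–Cl bond breaks, with Walden inversion at carbon.
Total: 1 elementary step.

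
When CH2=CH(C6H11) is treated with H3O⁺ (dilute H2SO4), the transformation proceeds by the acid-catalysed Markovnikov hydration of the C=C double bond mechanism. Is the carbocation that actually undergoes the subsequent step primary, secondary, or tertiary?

tertiary

Step 1: Electrophilic addition begins with the π(C=C) electrons forming a bond to the proton of H3O⁺. Following Markovnikov's rule, the resulting cation is secondary. H2O is released.
Step 2: A 1,2-hydride shift from the adjacent cyclohexyl carbon moves the positive charge from the secondary centre to an adjacent carbon, generating a more stable tertiary carbocation.
The cation rearranges from secondary to tertiary via a 1,2-hydride shift from the adjacent cyclohexyl carbon; the tertiary cation is what reacts next.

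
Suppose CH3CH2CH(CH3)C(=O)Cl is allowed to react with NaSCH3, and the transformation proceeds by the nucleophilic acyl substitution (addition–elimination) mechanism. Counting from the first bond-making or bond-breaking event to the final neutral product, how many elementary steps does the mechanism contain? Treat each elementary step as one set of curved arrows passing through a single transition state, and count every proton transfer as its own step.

Step 1: Nucleophilic addition of CH3S⁻ to the acyl carbon breaks the π(C=O) bond and yields a tetrahedral, anionic intermediate.
Step 2: Elimination step: re-formation of the carbonyl π bond drives out Cl⁻, giving the new acyl compound.
Total: 2 elementary steps.

2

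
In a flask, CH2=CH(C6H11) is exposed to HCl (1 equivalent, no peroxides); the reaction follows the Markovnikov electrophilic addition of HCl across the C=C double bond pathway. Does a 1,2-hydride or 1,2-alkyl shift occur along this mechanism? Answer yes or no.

yes

The first-formed carbocation is secondary.
The adjacent cyclohexyl carbon already bears 2 other carbon substituents and has a hydrogen to migrate; after a 1,2-hydride shift from that carbon the positive charge sits on a tertiary centre.
Tertiary is more stable than secondary, so the shift occurs.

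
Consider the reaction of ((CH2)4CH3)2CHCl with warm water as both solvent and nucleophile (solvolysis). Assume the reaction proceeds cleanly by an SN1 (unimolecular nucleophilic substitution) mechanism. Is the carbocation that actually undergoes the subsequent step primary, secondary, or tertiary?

Step 1: Unassisted departure of Cl⁻ (taking the C–Cl bonding pair) generates a secondary carbocation.
No single 1,2-shift to an adjacent carbon would give a more-substituted cation, so no rearrangement occurs.

secondary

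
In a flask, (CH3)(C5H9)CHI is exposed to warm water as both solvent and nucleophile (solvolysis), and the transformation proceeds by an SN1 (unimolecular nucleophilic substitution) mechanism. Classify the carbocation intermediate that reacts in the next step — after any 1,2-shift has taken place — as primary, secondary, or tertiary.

tertiary

Step 1: Ionisation: the C–I σ-bond cleaves heterolytically; both bonding electrons depart with I⁻, leaving a secondary carbocation at the α-carbon.
Step 2: Carbocation rearrangement: a 1,2-hydride shift from the adjacent cyclopentyl carbon converts the initially-formed secondary cation into the more stable tertiary cation.
The cation rearranges from secondary to tertiary via a 1,2-hydride shift from the adjacent cyclopentyl carbon; the tertiary cation is what reacts next.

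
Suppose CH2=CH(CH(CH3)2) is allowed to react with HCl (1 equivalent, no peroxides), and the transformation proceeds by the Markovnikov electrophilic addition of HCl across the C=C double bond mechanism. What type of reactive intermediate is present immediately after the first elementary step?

secondary carbocation

Step 1: Electrophilic addition begins with the π(C=C) electrons forming a bond to the proton of HCl. Following Markovnikov's rule, the resulting cation is secondary. The H–Cl bond breaks heterolytically, releasing Cl⁻.
After step 1 the species present is a secondary carbocation.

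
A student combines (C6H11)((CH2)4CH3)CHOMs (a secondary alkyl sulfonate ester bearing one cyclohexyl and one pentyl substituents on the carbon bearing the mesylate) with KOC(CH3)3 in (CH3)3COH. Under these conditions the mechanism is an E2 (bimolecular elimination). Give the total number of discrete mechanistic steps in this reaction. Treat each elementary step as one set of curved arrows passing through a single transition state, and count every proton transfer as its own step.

1

Step 1: The strong base (CH3)3CO⁻ removes a β-hydrogen; in the same concerted event the electrons of the breaking C–H bond form the new π(C=C) bond and the C–O σ-bond breaks, expelling MsO⁻. Anti-periplanar geometry; one transition state.
Total: 1 elementary step.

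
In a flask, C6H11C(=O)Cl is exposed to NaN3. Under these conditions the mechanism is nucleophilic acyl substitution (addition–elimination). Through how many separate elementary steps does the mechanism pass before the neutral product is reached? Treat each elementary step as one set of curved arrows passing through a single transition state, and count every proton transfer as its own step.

Step 1: N3⁻ adds to the carbonyl carbon; the C=O π electrons shift onto oxygen and a tetrahedral alkoxide intermediate forms.
Step 2: An oxygen lone pair re-forms the C=O π bond as the C–Cl σ-bond breaks; Cl⁻ is expelled.
Total: 2 elementary steps.

2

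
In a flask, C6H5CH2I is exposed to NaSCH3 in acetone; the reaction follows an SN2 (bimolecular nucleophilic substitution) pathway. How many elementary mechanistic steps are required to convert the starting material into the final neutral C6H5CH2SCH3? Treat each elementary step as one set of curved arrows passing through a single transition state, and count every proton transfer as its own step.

Step 1: Backside attack by CH3S⁻ on the carbon bearing the iodide: the new C–S bond forms as the C–I bond breaks, with Walden inversion at carbon.
Total: 1 elementary step.

1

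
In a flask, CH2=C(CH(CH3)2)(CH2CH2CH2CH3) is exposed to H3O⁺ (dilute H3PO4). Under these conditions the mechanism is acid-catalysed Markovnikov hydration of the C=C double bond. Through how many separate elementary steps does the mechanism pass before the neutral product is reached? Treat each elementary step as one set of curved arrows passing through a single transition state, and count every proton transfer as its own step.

3

Step 1: The π electrons of the C=C bond attack a proton of H3O⁺; Markovnikov addition places the new C–H on the less-substituted alkene carbon, so the positive charge ends up on the more-substituted carbon — a tertiary carbocation. H2O is released.
(No 1,2-shift: no single shift to an adjacent carbon would give a more stable cation.)
Step 2: Water acts as the nucleophile: an oxygen lone pair bonds to the cationic carbon, giving an oxonium-ion intermediate.
Step 3: Deprotonation of the oxonium ion by a water molecule delivers the neutral alcohol and regenerates the acid catalyst.
Total: 3 elementary steps.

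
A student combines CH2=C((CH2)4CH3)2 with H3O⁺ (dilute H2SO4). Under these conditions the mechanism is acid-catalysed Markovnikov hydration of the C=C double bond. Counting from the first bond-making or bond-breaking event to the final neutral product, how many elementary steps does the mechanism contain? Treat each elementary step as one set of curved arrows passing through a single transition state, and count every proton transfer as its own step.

3

Step 1: Protonation of the alkene by H3O⁺: the π bond acts as the nucleophile and picks up H⁺, giving the more stable (Markovnikov) tertiary carbocation. H2O is released.
(No 1,2-shift: no single shift to an adjacent carbon would give a more stable cation.)
Step 2: Water acts as the nucleophile: an oxygen lone pair bonds to the cationic carbon, giving an oxonium-ion intermediate.
Step 3: Deprotonation of the oxonium ion by a water molecule delivers the neutral alcohol and regenerates the acid catalyst.
Total: 3 elementary steps.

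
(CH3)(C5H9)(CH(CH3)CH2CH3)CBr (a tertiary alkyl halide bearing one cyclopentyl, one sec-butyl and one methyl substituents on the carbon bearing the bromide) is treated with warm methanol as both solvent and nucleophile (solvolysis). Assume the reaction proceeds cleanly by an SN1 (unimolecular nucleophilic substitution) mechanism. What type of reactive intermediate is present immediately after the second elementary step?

Step 1: Rate-determining heterolysis of the C–Br bond gives Br⁻ and a tertiary carbocation.
Step 2: Nucleophilic capture: the oxygen of CH3OH bonds to the cationic carbon, producing an oxonium-ion intermediate.
After step 2 the species present is an oxonium ion.

oxonium ion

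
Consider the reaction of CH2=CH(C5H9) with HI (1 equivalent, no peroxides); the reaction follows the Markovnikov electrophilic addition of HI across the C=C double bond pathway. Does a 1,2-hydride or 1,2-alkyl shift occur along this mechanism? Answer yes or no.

The first-formed carbocation is secondary.
The adjacent cyclopentyl carbon already bears 2 other carbon substituents and has a hydrogen to migrate; after a 1,2-hydride shift from that carbon the positive charge sits on a tertiary centre.
Tertiary is more stable than secondary, so the shift occurs.

yes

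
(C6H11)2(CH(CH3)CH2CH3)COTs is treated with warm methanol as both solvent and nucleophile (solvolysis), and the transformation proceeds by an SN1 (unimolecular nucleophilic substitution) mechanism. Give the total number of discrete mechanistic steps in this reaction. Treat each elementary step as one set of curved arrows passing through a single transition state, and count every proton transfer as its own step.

3

Step 1: Unassisted departure of TsO⁻ (taking the C–O bonding pair) generates a tertiary carbocation.
(No 1,2-shift: no single shift to an adjacent carbon would give a more stable cation.)
Step 2: Nucleophilic capture: the oxygen of CH3OH bonds to the cationic carbon, producing an oxonium-ion intermediate.
Step 3: A second solvent molecule removes the proton on oxygen, giving the neutral ether product.
Total: 3 elementary steps.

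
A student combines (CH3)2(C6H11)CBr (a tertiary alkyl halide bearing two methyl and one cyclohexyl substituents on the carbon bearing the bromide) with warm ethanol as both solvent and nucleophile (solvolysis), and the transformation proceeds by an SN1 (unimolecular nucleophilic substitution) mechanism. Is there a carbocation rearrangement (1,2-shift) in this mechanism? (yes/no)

no

The first-formed carbocation is tertiary.
No single 1,2-shift to an adjacent carbon would produce a more-substituted cation than the one already present, so no rearrangement occurs.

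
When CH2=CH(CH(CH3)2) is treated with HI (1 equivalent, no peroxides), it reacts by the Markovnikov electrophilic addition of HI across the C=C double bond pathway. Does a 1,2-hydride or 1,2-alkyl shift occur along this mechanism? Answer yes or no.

yes

The first-formed carbocation is secondary.
The adjacent isopropyl carbon already bears 2 other carbon substituents and has a hydrogen to migrate; after a 1,2-hydride shift from that carbon the positive charge sits on a tertiary centre.
Tertiary is more stable than secondary, so the shift occurs.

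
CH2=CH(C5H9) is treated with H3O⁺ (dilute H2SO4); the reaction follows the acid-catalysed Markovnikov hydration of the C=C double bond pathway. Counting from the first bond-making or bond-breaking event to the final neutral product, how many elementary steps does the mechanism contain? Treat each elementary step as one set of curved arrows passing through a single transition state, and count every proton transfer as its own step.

4

Step 1: Electrophilic addition begins with the π(C=C) electrons forming a bond to the proton of H3O⁺. Following Markovnikov's rule, the resulting cation is secondary. H2O is released.
Step 2: Carbocation rearrangement: a 1,2-hydride shift from the adjacent cyclopentyl carbon converts the initially-formed secondary cation into the more stable tertiary cation.
Step 3: Water acts as the nucleophile: an oxygen lone pair bonds to the cationic carbon, giving an oxonium-ion intermediate.
Step 4: Proton transfer from the O–H of the oxonium ion to H2O completes the catalytic cycle and yields the alcohol.
Total: 4 elementary steps.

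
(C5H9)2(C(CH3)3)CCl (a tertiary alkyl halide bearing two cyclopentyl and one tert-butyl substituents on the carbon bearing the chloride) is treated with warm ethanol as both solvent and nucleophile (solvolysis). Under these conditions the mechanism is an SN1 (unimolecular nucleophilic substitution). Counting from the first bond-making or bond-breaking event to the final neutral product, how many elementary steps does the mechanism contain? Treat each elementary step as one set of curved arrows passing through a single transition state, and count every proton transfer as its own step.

3

Step 1: Unassisted departure of Cl⁻ (taking the C–Cl bonding pair) generates a tertiary carbocation.
(No 1,2-shift: no single shift to an adjacent carbon would give a more stable cation.)
Step 2: CH3CH2OH donates an oxygen lone pair into the empty p orbital of the cation, giving a protonated ether (an oxonium ion).
Step 3: A second solvent molecule removes the proton on oxygen, giving the neutral ether product.
Total: 3 elementary steps.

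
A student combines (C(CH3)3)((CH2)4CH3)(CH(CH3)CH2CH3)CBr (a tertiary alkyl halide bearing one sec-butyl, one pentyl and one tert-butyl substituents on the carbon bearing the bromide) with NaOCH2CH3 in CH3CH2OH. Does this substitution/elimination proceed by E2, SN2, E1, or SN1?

E2

Conditions: a strong base with a tertiary substrate bearing a β-hydrogen.
These conditions are the textbook signature of the E2 pathway.
A strong (often hindered) base removes a β-H in concert with loss of the leaving group — bimolecular elimination.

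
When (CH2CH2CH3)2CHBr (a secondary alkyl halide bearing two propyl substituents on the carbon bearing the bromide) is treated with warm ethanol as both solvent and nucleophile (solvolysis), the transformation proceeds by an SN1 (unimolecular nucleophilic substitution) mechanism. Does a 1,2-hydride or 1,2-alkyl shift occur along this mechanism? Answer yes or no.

no

The first-formed carbocation is secondary.
No single 1,2-shift to an adjacent carbon would produce a more-substituted cation than the one already present, so no rearrangement occurs.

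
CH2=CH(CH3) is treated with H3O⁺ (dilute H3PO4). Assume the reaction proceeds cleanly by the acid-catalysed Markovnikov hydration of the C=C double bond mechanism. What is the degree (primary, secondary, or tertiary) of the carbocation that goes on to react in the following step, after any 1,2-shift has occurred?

secondary

Step 1: Protonation of the alkene by H3O⁺: the π bond acts as the nucleophile and picks up H⁺, giving the more stable (Markovnikov) secondary carbocation. H2O is released.
No single 1,2-shift to an adjacent carbon would give a more-substituted cation, so no rearrangement occurs.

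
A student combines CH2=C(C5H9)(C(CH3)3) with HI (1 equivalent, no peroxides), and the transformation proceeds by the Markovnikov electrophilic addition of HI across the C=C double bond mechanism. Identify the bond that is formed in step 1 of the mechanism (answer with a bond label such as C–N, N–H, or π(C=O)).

Step 1: Electrophilic addition begins with the π(C=C) electrons forming a bond to the proton of HI. Following Markovnikov's rule, the resulting cation is tertiary. The H–I bond breaks heterolytically, releasing I⁻.
The bond formed in this step is the C–H bond.

C–H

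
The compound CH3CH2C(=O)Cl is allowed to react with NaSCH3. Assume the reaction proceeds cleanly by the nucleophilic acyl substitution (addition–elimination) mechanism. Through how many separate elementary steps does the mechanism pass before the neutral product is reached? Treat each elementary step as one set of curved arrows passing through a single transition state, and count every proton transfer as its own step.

Step 1: Nucleophilic addition of CH3S⁻ to the acyl carbon breaks the π(C=O) bond and yields a tetrahedral, anionic intermediate.
Step 2: An oxygen lone pair re-forms the C=O π bond as the C–Cl σ-bond breaks; Cl⁻ is expelled.
Total: 2 elementary steps.

2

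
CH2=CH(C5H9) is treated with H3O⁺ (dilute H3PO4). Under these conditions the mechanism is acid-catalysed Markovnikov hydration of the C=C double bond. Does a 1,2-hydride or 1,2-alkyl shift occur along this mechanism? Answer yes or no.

yes

The first-formed carbocation is secondary.
The adjacent cyclopentyl carbon already bears 2 other carbon substituents and has a hydrogen to migrate; after a 1,2-hydride shift from that carbon the positive charge sits on a tertiary centre.
Tertiary is more stable than secondary, so the shift occurs.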